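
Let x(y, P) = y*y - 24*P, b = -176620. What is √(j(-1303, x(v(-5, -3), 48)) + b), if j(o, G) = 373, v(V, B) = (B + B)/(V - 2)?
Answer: 3*I*√19583 ≈ 419.82*I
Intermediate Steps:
v(V, B) = 2*B/(-2 + V) (v(V, B) = (2*B)/(-2 + V) = 2*B/(-2 + V))
x(y, P) = y² - 24*P
√(j(-1303, x(v(-5, -3), 48)) + b) = √(373 - 176620) = √(-176247) = 3*I*√19583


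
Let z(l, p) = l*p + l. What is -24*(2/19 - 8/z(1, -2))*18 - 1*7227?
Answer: -203841/19 ≈ -10728.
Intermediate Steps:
z(l, p) = l + l*p
-24*(2/19 - 8/z(1, -2))*18 - 1*7227 = -24*(2/19 - 8/(1 - 2))*18 - 1*7227 = -24*(2*(1/19) - 8/(1*(-1)))*18 - 7227 = -24*(2/19 - 8/(-1))*18 - 7227 = -24*(2/19 - 8*(-1))*18 - 7227 = -24*(2/19 + 8)*18 - 7227 = -24*154/19*18 - 7227 = -3696/19*18 - 7227 = -66528/19 - 7227 = -203841/19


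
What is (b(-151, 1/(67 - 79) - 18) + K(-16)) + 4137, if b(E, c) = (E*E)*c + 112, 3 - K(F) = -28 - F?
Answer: -4896649/12 ≈ -4.0805e+5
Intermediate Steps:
K(F) = 31 + F (K(F) = 3 - (-28 - F) = 3 + (28 + F) = 31 + F)
b(E, c) = 112 + c*E² (b(E, c) = E²*c + 112 = c*E² + 112 = 112 + c*E²)
(b(-151, 1/(67 - 79) - 18) + K(-16)) + 4137 = ((112 + (1/(67 - 79) - 18)*(-151)²) + (31 - 16)) + 4137 = ((112 + (1/(-12) - 18)*22801) + 15) + 4137 = ((112 + (-1/12 - 18)*22801) + 15) + 4137 = ((112 - 217/12*22801) + 15) + 4137 = ((112 - 4947817/12) + 15) + 4137 = (-4946473/12 + 15) + 4137 = -4946293/12 + 4137 = -4896649/12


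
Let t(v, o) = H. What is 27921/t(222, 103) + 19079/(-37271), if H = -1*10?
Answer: -1040834381/372710 ≈ -2792.6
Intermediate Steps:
H = -10
t(v, o) = -10
27921/t(222, 103) + 19079/(-37271) = 27921/(-10) + 19079/(-37271) = 27921*(-⅒) + 19079*(-1/37271) = -27921/10 - 19079/37271 = -1040834381/372710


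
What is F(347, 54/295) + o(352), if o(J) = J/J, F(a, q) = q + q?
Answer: 403/295 ≈ 1.3661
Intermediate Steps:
F(a, q) = 2*q
o(J) = 1
F(347, 54/295) + o(352) = 2*(54/295) + 1 = 108/295 + 1 = 403/295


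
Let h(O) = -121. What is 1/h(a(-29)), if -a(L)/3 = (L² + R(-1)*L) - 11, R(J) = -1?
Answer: -1/121 ≈ -0.0082645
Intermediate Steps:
a(L) = 33 - 3*L² + 3*L (a(L) = -3*((L² - L) - 11) = -3*(-11 + L² - L) = 33 - 3*L² + 3*L)
1/h(a(-29)) = 1/(-121) = -1/121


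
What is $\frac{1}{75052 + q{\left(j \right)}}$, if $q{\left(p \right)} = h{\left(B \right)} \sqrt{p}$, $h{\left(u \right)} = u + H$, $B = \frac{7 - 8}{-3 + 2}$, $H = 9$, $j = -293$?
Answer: $\frac{18763}{1408208001} - \frac{5 i \sqrt{293}}{2816416002} \approx 1.3324 \cdot 10^{-5} - 3.0388 \cdot 10^{-8} i$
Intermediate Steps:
$B = 1$ ($B = - \frac{1}{-1} = \left(-1\right) \left(-1\right) = 1$)
$h{\left(u \right)} = 9 + u$ ($h{\left(u \right)} = u + 9 = 9 + u$)
$q{\left(p \right)} = 10 \sqrt{p}$ ($q{\left(p \right)} = \left(9 + 1\right) \sqrt{p} = 10 \sqrt{p}$)
$\frac{1}{75052 + q{\left(j \right)}} = \frac{1}{75052 + 10 \sqrt{-293}} = \frac{1}{75052 + 10 i \sqrt{293}}$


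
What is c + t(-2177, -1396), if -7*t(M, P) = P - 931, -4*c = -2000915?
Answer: 14015713/28 ≈ 5.0056e+5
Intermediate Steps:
c = 2000915/4 (c = -¼*(-2000915) = 2000915/4 ≈ 5.0023e+5)
t(M, P) = 133 - P/7 (t(M, P) = -(P - 931)/7 = -(-931 + P)/7 = 133 - P/7)
c + t(-2177, -1396) = 2000915/4 + (133 - ⅐*(-1396)) = 2000915/4 + (133 + 1396/7) = 2000915/4 + 2327/7 = 14015713/28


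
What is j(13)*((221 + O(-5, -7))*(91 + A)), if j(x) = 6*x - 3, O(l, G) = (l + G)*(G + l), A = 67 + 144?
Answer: 8267250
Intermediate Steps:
A = 211
O(l, G) = (G + l)**2 (O(l, G) = (G + l)*(G + l) = (G + l)**2)
j(x) = -3 + 6*x
j(13)*((221 + O(-5, -7))*(91 + A)) = (-3 + 6*13)*((221 + (-7 - 5)**2)*(91 + 211)) = (-3 + 78)*((221 + (-12)**2)*302) = 75*((221 + 144)*302) = 75*(365*302) = 75*110230 = 8267250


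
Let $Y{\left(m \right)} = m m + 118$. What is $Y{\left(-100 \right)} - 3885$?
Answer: $6233$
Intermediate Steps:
$Y{\left(m \right)} = 118 + m^{2}$ ($Y{\left(m \right)} = m^{2} + 118 = 118 + m^{2}$)
$Y{\left(-100 \right)} - 3885 = \left(118 + \left(-100\right)^{2}\right) - 3885 = \left(118 + 10000\right) - 3885 = 10118 - 3885 = 6233$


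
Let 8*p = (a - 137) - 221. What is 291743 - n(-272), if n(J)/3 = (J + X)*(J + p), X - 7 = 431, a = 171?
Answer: 1755359/4 ≈ 4.3884e+5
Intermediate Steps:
X = 438 (X = 7 + 431 = 438)
p = -187/8 (p = ((171 - 137) - 221)/8 = (34 - 221)/8 = (⅛)*(-187) = -187/8 ≈ -23.375)
n(J) = 3*(438 + J)*(-187/8 + J) (n(J) = 3*((J + 438)*(J - 187/8)) = 3*((438 + J)*(-187/8 + J)) = 3*(438 + J)*(-187/8 + J))
291743 - n(-272) = 291743 - (-122859/4 + 3*(-272)² + (9951/8)*(-272)) = 291743 - (-122859/4 + 3*73984 - 338334) = 291743 - (-122859/4 + 221952 - 338334) = 291743 - 1*(-588387/4) = 291743 + 588387/4 = 1755359/4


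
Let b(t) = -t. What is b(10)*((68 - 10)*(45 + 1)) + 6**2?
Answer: -26644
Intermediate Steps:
b(10)*((68 - 10)*(45 + 1)) + 6**2 = (-1*10)*((68 - 10)*(45 + 1)) + 6**2 = -580*46 + 36 = -10*2668 + 36 = -26680 + 36 = -26644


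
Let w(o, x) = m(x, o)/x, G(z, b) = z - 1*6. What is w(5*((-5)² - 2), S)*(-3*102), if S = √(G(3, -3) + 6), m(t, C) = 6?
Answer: -612*√3 ≈ -1060.0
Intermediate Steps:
G(z, b) = -6 + z (G(z, b) = z - 6 = -6 + z)
S = √3 (S = √((-6 + 3) + 6) = √(-3 + 6) = √3 ≈ 1.7320)
w(o, x) = 6/x
w(5*((-5)² - 2), S)*(-3*102) = (6/(√3))*(-3*102) = (6*(√3/3))*(-306) = (2*√3)*(-306) = -612*√3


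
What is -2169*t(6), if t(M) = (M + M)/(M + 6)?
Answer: -2169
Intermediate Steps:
t(M) = 2*M/(6 + M) (t(M) = (2*M)/(6 + M) = 2*M/(6 + M))
-2169*t(6) = -4338*6/(6 + 6) = -4338*6/12 = -2169*1 = -2169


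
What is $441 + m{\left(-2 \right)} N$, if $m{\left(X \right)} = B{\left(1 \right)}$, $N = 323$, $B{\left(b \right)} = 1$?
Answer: $764$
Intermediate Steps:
$m{\left(X \right)} = 1$
$441 + m{\left(-2 \right)} N = 441 + 1 \cdot 323 = 441 + 323 = 764$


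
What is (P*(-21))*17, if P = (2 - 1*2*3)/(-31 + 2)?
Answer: -1428/29 ≈ -49.241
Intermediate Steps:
P = 4/29 (P = (2 - 2*3)/(-29) = (2 - 6)*(-1/29) = -4*(-1/29) = 4/29 ≈ 0.13793)
(P*(-21))*17 = ((4/29)*(-21))*17 = -84/29*17 = -1428/29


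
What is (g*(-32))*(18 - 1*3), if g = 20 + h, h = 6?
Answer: -12480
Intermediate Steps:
g = 26 (g = 20 + 6 = 26)
(g*(-32))*(18 - 1*3) = (26*(-32))*(18 - 1*3) = -832*(18 - 3) = -832*15 = -12480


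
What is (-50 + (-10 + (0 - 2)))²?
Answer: 3844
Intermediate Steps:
(-50 + (-10 + (0 - 2)))² = (-50 + (-10 - 2))² = (-50 - 12)² = (-62)² = 3844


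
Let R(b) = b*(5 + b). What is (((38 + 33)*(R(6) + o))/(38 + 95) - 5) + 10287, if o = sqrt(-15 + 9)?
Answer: 1372192/133 + 71*I*sqrt(6)/133 ≈ 10317.0 + 1.3076*I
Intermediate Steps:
o = I*sqrt(6) (o = sqrt(-6) = I*sqrt(6) ≈ 2.4495*I)
(((38 + 33)*(R(6) + o))/(38 + 95) - 5) + 10287 = (((38 + 33)*(6*(5 + 6) + I*sqrt(6)))/(38 + 95) - 5) + 10287 = ((71*(6*11 + I*sqrt(6)))/133 - 5) + 10287 = ((71*(66 + I*sqrt(6)))*(1/133) - 5) + 10287 = ((4686 + 71*I*sqrt(6))*(1/133) - 5) + 10287 = ((4686/133 + 71*I*sqrt(6)/133) - 5) + 10287 = (4021/133 + 71*I*sqrt(6)/133) + 10287 = 1372192/133 + 71*I*sqrt(6)/133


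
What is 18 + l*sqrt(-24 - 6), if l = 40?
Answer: 18 + 40*I*sqrt(30) ≈ 18.0 + 219.09*I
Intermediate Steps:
18 + l*sqrt(-24 - 6) = 18 + 40*sqrt(-24 - 6) = 18 + 40*sqrt(-30) = 18 + 40*(I*sqrt(30)) = 18 + 40*I*sqrt(30)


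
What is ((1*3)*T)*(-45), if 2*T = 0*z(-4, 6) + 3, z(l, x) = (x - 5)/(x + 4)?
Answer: -405/2 ≈ -202.50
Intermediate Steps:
z(l, x) = (-5 + x)/(4 + x)
T = 3/2 (T = (0*((-5 + 6)/(4 + 6)) + 3)/2 = (0*(1/10) + 3)/2 = (0 + 3)/2 = (1/2)*3 = 3/2 ≈ 1.5000)
((1*3)*T)*(-45) = ((1*3)*(3/2))*(-45) = (3*(3/2))*(-45) = (9/2)*(-45) = -405/2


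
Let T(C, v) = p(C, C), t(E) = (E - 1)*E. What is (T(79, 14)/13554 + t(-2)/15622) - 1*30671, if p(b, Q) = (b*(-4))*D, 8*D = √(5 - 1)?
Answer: -3247148363681/105870294 ≈ -30671.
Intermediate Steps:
D = ¼ (D = √(5 - 1)/8 = √4/8 = (⅛)*2 = ¼ ≈ 0.25000)
t(E) = E*(-1 + E) (t(E) = (-1 + E)*E = E*(-1 + E))
p(b, Q) = -b (p(b, Q) = (b*(-4))*(¼) = -4*b*(¼) = -b)
T(C, v) = -C
(T(79, 14)/13554 + t(-2)/15622) - 1*30671 = (-1*79/13554 - 2*(-1 - 2)/15622) - 1*30671 = (-79*1/13554 - 2*(-3)*(1/15622)) - 30671 = (-79/13554 + 6*(1/15622)) - 30671 = (-79/13554 + 3/7811) - 30671 = -576407/105870294 - 30671 = -3247148363681/105870294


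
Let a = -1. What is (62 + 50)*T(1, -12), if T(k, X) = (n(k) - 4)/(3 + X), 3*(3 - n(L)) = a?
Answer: 224/27 ≈ 8.2963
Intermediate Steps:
n(L) = 10/3 (n(L) = 3 - ⅓*(-1) = 3 + ⅓ = 10/3)
T(k, X) = -2/(3*(3 + X)) (T(k, X) = (10/3 - 4)/(3 + X) = -2/(3*(3 + X)))
(62 + 50)*T(1, -12) = (62 + 50)*(-2/(9 + 3*(-12))) = 112*(-2/(9 - 36)) = 112*(-2/(-27)) = 112*(-2*(-1/27)) = 112*(2/27) = 224/27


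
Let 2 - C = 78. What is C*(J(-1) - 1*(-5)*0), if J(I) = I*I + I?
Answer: 0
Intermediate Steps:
J(I) = I + I² (J(I) = I² + I = I + I²)
C = -76 (C = 2 - 1*78 = 2 - 78 = -76)
C*(J(-1) - 1*(-5)*0) = -76*(-(1 - 1) - 1*(-5)*0) = -76*(-1*0 + 5*0) = -76*(0 + 0) = -76*0 = 0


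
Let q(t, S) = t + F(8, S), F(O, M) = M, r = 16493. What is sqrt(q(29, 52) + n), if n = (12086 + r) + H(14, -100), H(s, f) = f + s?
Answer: sqrt(28574) ≈ 169.04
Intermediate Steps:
q(t, S) = S + t (q(t, S) = t + S = S + t)
n = 28493 (n = (12086 + 16493) + (-100 + 14) = 28579 - 86 = 28493)
sqrt(q(29, 52) + n) = sqrt((52 + 29) + 28493) = sqrt(81 + 28493) = sqrt(28574)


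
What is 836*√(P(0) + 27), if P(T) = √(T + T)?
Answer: 2508*√3 ≈ 4344.0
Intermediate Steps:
P(T) = √2*√T (P(T) = √(2*T) = √2*√T)
836*√(P(0) + 27) = 836*√(√2*√0 + 27) = 836*√(√2*0 + 27) = 836*√(0 + 27) = 836*√27 = 836*(3*√3) = 2508*√3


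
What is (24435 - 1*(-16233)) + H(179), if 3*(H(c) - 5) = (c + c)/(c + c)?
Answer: 122020/3 ≈ 40673.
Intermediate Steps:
H(c) = 16/3 (H(c) = 5 + ((c + c)/(c + c))/3 = 5 + ((2*c)/((2*c)))/3 = 5 + ((2*c)*(1/(2*c)))/3 = 5 + (⅓)*1 = 5 + ⅓ = 16/3)
(24435 - 1*(-16233)) + H(179) = (24435 - 1*(-16233)) + 16/3 = (24435 + 16233) + 16/3 = 40668 + 16/3 = 122020/3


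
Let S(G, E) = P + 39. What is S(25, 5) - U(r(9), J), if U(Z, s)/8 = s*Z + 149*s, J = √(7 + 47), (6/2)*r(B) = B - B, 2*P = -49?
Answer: 29/2 - 3576*√6 ≈ -8744.9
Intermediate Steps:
P = -49/2 (P = (½)*(-49) = -49/2 ≈ -24.500)
r(B) = 0 (r(B) = (B - B)/3 = (⅓)*0 = 0)
S(G, E) = 29/2 (S(G, E) = -49/2 + 39 = 29/2)
J = 3*√6 (J = √54 = 3*√6 ≈ 7.3485)
U(Z, s) = 1192*s + 8*Z*s (U(Z, s) = 8*(s*Z + 149*s) = 8*(Z*s + 149*s) = 8*(149*s + Z*s) = 1192*s + 8*Z*s)
S(25, 5) - U(r(9), J) = 29/2 - 8*3*√6*(149 + 0) = 29/2 - 8*3*√6*149 = 29/2 - 3576*√6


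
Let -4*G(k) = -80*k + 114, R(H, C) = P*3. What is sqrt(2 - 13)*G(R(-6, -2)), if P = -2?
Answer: -297*I*sqrt(11)/2 ≈ -492.52*I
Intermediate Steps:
R(H, C) = -6 (R(H, C) = -2*3 = -6)
G(k) = -57/2 + 20*k (G(k) = -(-80*k + 114)/4 = -(114 - 80*k)/4 = -57/2 + 20*k)
sqrt(2 - 13)*G(R(-6, -2)) = sqrt(2 - 13)*(-57/2 + 20*(-6)) = sqrt(-11)*(-57/2 - 120) = (I*sqrt(11))*(-297/2) = -297*I*sqrt(11)/2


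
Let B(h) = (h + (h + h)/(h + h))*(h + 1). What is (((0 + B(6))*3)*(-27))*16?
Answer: -63504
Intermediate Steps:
B(h) = (1 + h)² (B(h) = (h + (2*h)/((2*h)))*(1 + h) = (h + (2*h)*(1/(2*h)))*(1 + h) = (h + 1)*(1 + h) = (1 + h)*(1 + h) = (1 + h)²)
(((0 + B(6))*3)*(-27))*16 = (((0 + (1 + 6² + 2*6))*3)*(-27))*16 = (((0 + (1 + 36 + 12))*3)*(-27))*16 = (((0 + 49)*3)*(-27))*16 = ((49*3)*(-27))*16 = (147*(-27))*16 = -3969*16 = -63504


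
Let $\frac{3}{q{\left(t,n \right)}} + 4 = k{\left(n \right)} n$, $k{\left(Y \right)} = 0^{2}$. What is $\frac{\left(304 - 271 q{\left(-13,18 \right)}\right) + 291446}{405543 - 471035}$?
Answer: $- \frac{1167813}{261968} \approx -4.4578$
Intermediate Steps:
$k{\left(Y \right)} = 0$
$q{\left(t,n \right)} = - \frac{3}{4}$ ($q{\left(t,n \right)} = \frac{3}{-4 + 0 n} = \frac{3}{-4 + 0} = \frac{3}{-4} = 3 \left(- \frac{1}{4}\right) = - \frac{3}{4}$)
$\frac{\left(304 - 271 q{\left(-13,18 \right)}\right) + 291446}{405543 - 471035} = \frac{\left(304 - - \frac{813}{4}\right) + 291446}{405543 - 471035} = \frac{\left(304 + \frac{813}{4}\right) + 291446}{-65492} = \left(\frac{2029}{4} + 291446\right) \left(- \frac{1}{65492}\right) = \frac{1167813}{4} \left(- \frac{1}{65492}\right) = - \frac{1167813}{261968}$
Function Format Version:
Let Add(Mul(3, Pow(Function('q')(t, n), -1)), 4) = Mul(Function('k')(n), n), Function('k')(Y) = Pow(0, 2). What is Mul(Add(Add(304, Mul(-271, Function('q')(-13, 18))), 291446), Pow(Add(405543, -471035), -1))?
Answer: Rational(-1167813, 261968) ≈ -4.4578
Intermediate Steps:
Function('k')(Y) = 0
Function('q')(t, n) = Rational(-3, 4) (Function('q')(t, n) = Mul(3, Pow(Add(-4, Mul(0, n)), -1)) = Mul(3, Pow(Add(-4, 0), -1)) = Mul(3, Pow(-4, -1)) = Mul(3, Rational(-1, 4)) = Rational(-3, 4))
Mul(Add(Add(304, Mul(-271, Function('q')(-13, 18))), 291446), Pow(Add(405543, -471035), -1)) = Mul(Add(Add(304, Mul(-271, Rational(-3, 4))), 291446), Pow(Add(405543, -471035), -1)) = Mul(Add(Add(304, Rational(813, 4)), 291446), Pow(-65492, -1)) = Mul(Add(Rational(2029, 4), 291446), Rational(-1, 65492)) = Mul(Rational(1167813, 4), Rational(-1, 65492)) = Rational(-1167813, 261968)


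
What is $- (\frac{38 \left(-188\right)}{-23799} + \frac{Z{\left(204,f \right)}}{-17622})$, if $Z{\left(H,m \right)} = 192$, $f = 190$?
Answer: $- \frac{6740120}{23299221} \approx -0.28929$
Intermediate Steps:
$- (\frac{38 \left(-188\right)}{-23799} + \frac{Z{\left(204,f \right)}}{-17622}) = - (\frac{38 \left(-188\right)}{-23799} + \frac{192}{-17622}) = - (\left(-7144\right) \left(- \frac{1}{23799}\right) + 192 \left(- \frac{1}{17622}\right)) = - (\frac{7144}{23799} - \frac{32}{2937}) = \left(-1\right) \frac{6740120}{23299221} = - \frac{6740120}{23299221}$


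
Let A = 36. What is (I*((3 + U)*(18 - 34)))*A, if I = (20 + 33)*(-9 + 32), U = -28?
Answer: 17553600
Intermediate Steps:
I = 1219 (I = 53*23 = 1219)
(I*((3 + U)*(18 - 34)))*A = (1219*((3 - 28)*(18 - 34)))*36 = (1219*(-25*(-16)))*36 = (1219*400)*36 = 487600*36 = 17553600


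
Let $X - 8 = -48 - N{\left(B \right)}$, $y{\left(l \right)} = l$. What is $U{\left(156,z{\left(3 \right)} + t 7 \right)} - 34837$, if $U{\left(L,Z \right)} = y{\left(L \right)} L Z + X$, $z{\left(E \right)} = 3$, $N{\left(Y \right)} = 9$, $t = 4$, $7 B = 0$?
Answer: $719530$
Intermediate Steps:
$B = 0$ ($B = \frac{1}{7} \cdot 0 = 0$)
$X = -49$ ($X = 8 - 57 = -49$)
$U{\left(L,Z \right)} = -49 + Z L^{2}$ ($U{\left(L,Z \right)} = L L Z - 49 = L^{2} Z - 49 = Z L^{2} - 49 = -49 + Z L^{2}$)
$U{\left(156,z{\left(3 \right)} + t 7 \right)} - 34837 = \left(-49 + \left(3 + 4 \cdot 7\right) 156^{2}\right) - 34837 = \left(-49 + \left(3 + 28\right) 24336\right) - 34837 = \left(-49 + 31 \cdot 24336\right) - 34837 = \left(-49 + 754416\right) - 34837 = 754367 - 34837 = 719530$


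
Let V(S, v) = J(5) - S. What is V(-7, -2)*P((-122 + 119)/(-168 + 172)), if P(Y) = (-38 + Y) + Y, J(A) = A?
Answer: -474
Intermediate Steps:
V(S, v) = 5 - S
P(Y) = -38 + 2*Y
V(-7, -2)*P((-122 + 119)/(-168 + 172)) = (5 - 1*(-7))*(-38 + 2*((-122 + 119)/(-168 + 172))) = (5 + 7)*(-38 + 2*(-3/4)) = 12*(-38 + 2*(-3*1/4)) = 12*(-38 + 2*(-3/4)) = 12*(-38 - 3/2) = 12*(-79/2) = -474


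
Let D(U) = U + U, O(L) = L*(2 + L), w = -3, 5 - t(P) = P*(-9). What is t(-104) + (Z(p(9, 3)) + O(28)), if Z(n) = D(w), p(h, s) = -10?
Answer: -97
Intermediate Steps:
t(P) = 5 + 9*P (t(P) = 5 - P*(-9) = 5 - (-9)*P = 5 + 9*P)
D(U) = 2*U
Z(n) = -6 (Z(n) = 2*(-3) = -6)
t(-104) + (Z(p(9, 3)) + O(28)) = (5 + 9*(-104)) + (-6 + 28*(2 + 28)) = (5 - 936) + (-6 + 28*30) = -931 + (-6 + 840) = -931 + 834 = -97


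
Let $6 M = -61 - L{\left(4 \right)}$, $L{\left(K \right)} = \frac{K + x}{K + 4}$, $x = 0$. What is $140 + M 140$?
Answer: $-1295$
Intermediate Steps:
$L{\left(K \right)} = \frac{K}{4 + K}$ ($L{\left(K \right)} = \frac{K + 0}{K + 4} = \frac{K}{4 + K}$)
$M = - \frac{41}{4}$ ($M = \frac{-61 - \frac{4}{4 + 4}}{6} = \frac{-61 - \frac{4}{8}}{6} = \frac{-61 - 4 \cdot \frac{1}{8}}{6} = \frac{-61 - \frac{1}{2}}{6} = \frac{1}{6} \left(- \frac{123}{2}\right) = - \frac{41}{4} \approx -10.25$)
$140 + M 140 = 140 - 1435 = -1295$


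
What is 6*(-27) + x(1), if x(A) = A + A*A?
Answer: -160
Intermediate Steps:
x(A) = A + A**2
6*(-27) + x(1) = 6*(-27) + 1*(1 + 1) = -162 + 1*2 = -162 + 2 = -160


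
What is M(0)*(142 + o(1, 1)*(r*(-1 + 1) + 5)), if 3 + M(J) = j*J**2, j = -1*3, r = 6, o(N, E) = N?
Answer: -441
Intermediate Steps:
j = -3
M(J) = -3 - 3*J**2
M(0)*(142 + o(1, 1)*(r*(-1 + 1) + 5)) = (-3 - 3*0**2)*(142 + 1*(6*(-1 + 1) + 5)) = (-3 - 3*0)*(142 + 1*(6*0 + 5)) = (-3 + 0)*(142 + 1*(0 + 5)) = -3*(142 + 1*5) = -3*(142 + 5) = -3*147 = -441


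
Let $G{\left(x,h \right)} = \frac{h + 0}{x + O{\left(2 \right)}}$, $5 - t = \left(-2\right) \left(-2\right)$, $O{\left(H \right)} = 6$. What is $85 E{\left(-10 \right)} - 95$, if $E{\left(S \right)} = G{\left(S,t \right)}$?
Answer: $- \frac{465}{4} \approx -116.25$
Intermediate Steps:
$t = 1$ ($t = 5 - \left(-2\right) \left(-2\right) = 5 - 4 = 1$)
$G{\left(x,h \right)} = \frac{h}{6 + x}$ ($G{\left(x,h \right)} = \frac{h + 0}{x + 6} = \frac{h}{6 + x}$)
$E{\left(S \right)} = \frac{1}{6 + S}$ ($E{\left(S \right)} = 1 \frac{1}{6 + S} = \frac{1}{6 + S}$)
$85 E{\left(-10 \right)} - 95 = \frac{85}{6 - 10} - 95 = \frac{85}{-4} - 95 = 85 \left(- \frac{1}{4}\right) - 95 = - \frac{85}{4} - 95 = - \frac{465}{4}$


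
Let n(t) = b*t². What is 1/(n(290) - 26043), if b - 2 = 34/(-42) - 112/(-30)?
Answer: 21/8149037 ≈ 2.5770e-6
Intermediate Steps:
b = 517/105 (b = 2 + (34/(-42) - 112/(-30)) = 2 + (34*(-1/42) - 112*(-1/30)) = 2 + (-17/21 + 56/15) = 2 + 307/105 = 517/105 ≈ 4.9238)
n(t) = 517*t²/105
1/(n(290) - 26043) = 1/((517/105)*290² - 26043) = 1/((517/105)*84100 - 26043) = 1/(8695940/21 - 26043) = 1/(8149037/21) = 21/8149037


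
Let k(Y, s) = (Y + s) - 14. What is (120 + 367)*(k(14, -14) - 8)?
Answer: -10714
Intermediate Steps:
k(Y, s) = -14 + Y + s
(120 + 367)*(k(14, -14) - 8) = (120 + 367)*((-14 + 14 - 14) - 8) = 487*(-14 - 8) = 487*(-22) = -10714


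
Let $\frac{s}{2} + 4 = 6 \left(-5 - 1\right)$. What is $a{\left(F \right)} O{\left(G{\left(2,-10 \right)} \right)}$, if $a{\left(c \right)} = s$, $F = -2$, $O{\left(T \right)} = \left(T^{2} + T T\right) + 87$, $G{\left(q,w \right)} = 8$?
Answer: $-17200$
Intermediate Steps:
$O{\left(T \right)} = 87 + 2 T^{2}$ ($O{\left(T \right)} = \left(T^{2} + T^{2}\right) + 87 = 2 T^{2} + 87 = 87 + 2 T^{2}$)
$s = -80$ ($s = -8 + 2 \cdot 6 \left(-5 - 1\right) = -8 + 2 \cdot 6 \left(-6\right) = -8 + 2 \left(-36\right) = -8 - 72 = -80$)
$a{\left(c \right)} = -80$
$a{\left(F \right)} O{\left(G{\left(2,-10 \right)} \right)} = - 80 \left(87 + 2 \cdot 8^{2}\right) = - 80 \left(87 + 2 \cdot 64\right) = - 80 \left(87 + 128\right) = \left(-80\right) 215 = -17200$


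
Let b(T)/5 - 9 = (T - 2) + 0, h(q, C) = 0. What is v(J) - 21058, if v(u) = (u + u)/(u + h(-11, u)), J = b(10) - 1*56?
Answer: -21056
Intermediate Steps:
b(T) = 35 + 5*T (b(T) = 45 + 5*((T - 2) + 0) = 45 + 5*((-2 + T) + 0) = 45 + 5*(-2 + T) = 45 + (-10 + 5*T) = 35 + 5*T)
J = 29 (J = (35 + 5*10) - 1*56 = (35 + 50) - 56 = 85 - 56 = 29)
v(u) = 2 (v(u) = (u + u)/(u + 0) = (2*u)/u = 2)
v(J) - 21058 = 2 - 21058 = -21056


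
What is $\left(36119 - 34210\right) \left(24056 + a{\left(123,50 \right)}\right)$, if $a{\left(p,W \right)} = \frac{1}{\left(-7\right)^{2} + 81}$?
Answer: $\frac{5969979429}{130} \approx 4.5923 \cdot 10^{7}$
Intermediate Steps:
$a{\left(p,W \right)} = \frac{1}{130}$ ($a{\left(p,W \right)} = \frac{1}{49 + 81} = \frac{1}{130}$)
$\left(36119 - 34210\right) \left(24056 + a{\left(123,50 \right)}\right) = \left(36119 - 34210\right) \left(24056 + \frac{1}{130}\right) = 1909 \cdot \frac{3127281}{130} = \frac{5969979429}{130}$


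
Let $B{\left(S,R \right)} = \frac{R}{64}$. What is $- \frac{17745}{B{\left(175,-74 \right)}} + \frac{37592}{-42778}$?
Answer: $\frac{12144834308}{791393} \approx 15346.0$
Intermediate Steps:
$B{\left(S,R \right)} = \frac{R}{64}$ ($B{\left(S,R \right)} = R \frac{1}{64} = \frac{R}{64}$)
$- \frac{17745}{B{\left(175,-74 \right)}} + \frac{37592}{-42778} = - \frac{17745}{\frac{1}{64} \left(-74\right)} + \frac{37592}{-42778} = - \frac{17745}{- \frac{37}{32}} + 37592 \left(- \frac{1}{42778}\right) = \left(-17745\right) \left(- \frac{32}{37}\right) - \frac{18796}{21389} = \frac{567840}{37} - \frac{18796}{21389} = \frac{12144834308}{791393}$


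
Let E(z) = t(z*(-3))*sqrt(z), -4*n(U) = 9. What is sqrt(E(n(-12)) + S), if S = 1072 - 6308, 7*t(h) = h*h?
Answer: sqrt(-16420096 + 30618*I)/56 ≈ 0.067464 + 72.36*I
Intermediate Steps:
t(h) = h**2/7 (t(h) = (h*h)/7 = h**2/7)
n(U) = -9/4 (n(U) = -1/4*9 = -9/4)
S = -5236
E(z) = 9*z**(5/2)/7 (E(z) = ((z*(-3))**2/7)*sqrt(z) = ((-3*z)**2/7)*sqrt(z) = ((9*z**2)/7)*sqrt(z) = (9*z**2/7)*sqrt(z) = 9*z**(5/2)/7)
sqrt(E(n(-12)) + S) = sqrt(9*(-9/4)**(5/2)/7 - 5236) = sqrt(9*(243*I/32)/7 - 5236) = sqrt(2187*I/224 - 5236) = sqrt(-5236 + 2187*I/224)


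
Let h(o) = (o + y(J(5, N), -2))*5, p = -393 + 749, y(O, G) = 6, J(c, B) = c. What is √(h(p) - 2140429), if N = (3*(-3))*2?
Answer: I*√2138619 ≈ 1462.4*I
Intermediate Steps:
N = -18 (N = -9*2 = -18)
p = 356
h(o) = 30 + 5*o (h(o) = (o + 6)*5 = (6 + o)*5 = 30 + 5*o)
√(h(p) - 2140429) = √((30 + 5*356) - 2140429) = √((30 + 1780) - 2140429) = √(1810 - 2140429) = √(-2138619) = I*√2138619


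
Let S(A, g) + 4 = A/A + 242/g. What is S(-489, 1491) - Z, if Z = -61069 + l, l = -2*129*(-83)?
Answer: 59121374/1491 ≈ 39652.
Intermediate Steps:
S(A, g) = -3 + 242/g (S(A, g) = -4 + (A/A + 242/g) = -4 + (1 + 242/g) = -3 + 242/g)
l = 21414 (l = -258*(-83) = 21414)
Z = -39655 (Z = -61069 + 21414 = -39655)
S(-489, 1491) - Z = (-3 + 242/1491) - 1*(-39655) = (-3 + 242*(1/1491)) + 39655 = (-3 + 242/1491) + 39655 = -4231/1491 + 39655 = 59121374/1491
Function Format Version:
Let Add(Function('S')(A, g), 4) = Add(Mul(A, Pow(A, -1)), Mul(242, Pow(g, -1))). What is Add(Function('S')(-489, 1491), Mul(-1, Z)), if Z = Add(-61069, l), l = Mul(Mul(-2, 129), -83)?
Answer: Rational(59121374, 1491) ≈ 39652.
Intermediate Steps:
Function('S')(A, g) = Add(-3, Mul(242, Pow(g, -1))) (Function('S')(A, g) = Add(-4, Add(Mul(A, Pow(A, -1)), Mul(242, Pow(g, -1)))) = Add(-4, Add(1, Mul(242, Pow(g, -1)))) = Add(-3, Mul(242, Pow(g, -1))))
l = 21414 (l = Mul(-258, -83) = 21414)
Z = -39655 (Z = Add(-61069, 21414) = -39655)
Add(Function('S')(-489, 1491), Mul(-1, Z)) = Add(Add(-3, Mul(242, Pow(1491, -1))), Mul(-1, -39655)) = Add(Add(-3, Mul(242, Rational(1, 1491))), 39655) = Add(Add(-3, Rational(242, 1491)), 39655) = Add(Rational(-4231, 1491), 39655) = Rational(59121374, 1491)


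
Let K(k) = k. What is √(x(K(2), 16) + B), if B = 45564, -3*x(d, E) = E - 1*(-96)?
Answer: 2*√102435/3 ≈ 213.37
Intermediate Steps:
x(d, E) = -32 - E/3 (x(d, E) = -(E - 1*(-96))/3 = -(E + 96)/3 = -(96 + E)/3 = -32 - E/3)
√(x(K(2), 16) + B) = √((-32 - ⅓*16) + 45564) = √((-32 - 16/3) + 45564) = √(-112/3 + 45564) = √(136580/3) = 2*√102435/3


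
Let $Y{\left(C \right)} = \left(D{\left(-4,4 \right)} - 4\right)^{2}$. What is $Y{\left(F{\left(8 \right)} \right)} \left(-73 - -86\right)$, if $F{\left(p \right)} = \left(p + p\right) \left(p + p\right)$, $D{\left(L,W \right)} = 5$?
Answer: $13$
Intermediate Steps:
$F{\left(p \right)} = 4 p^{2}$ ($F{\left(p \right)} = 2 p 2 p = 4 p^{2}$)
$Y{\left(C \right)} = 1$ ($Y{\left(C \right)} = \left(5 - 4\right)^{2} = 1^{2} = 1$)
$Y{\left(F{\left(8 \right)} \right)} \left(-73 - -86\right) = 1 \left(-73 - -86\right) = 1 \left(-73 + 86\right) = 1 \cdot 13 = 13$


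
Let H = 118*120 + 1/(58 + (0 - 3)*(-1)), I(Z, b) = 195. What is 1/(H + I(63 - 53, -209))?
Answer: 61/875656 ≈ 6.9662e-5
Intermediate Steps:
H = 863761/61 (H = 14160 + 1/(58 - 3*(-1)) = 14160 + 1/(58 + 3) = 14160 + 1/61 = 863761/61 ≈ 14160.)
1/(H + I(63 - 53, -209)) = 1/(863761/61 + 195) = 1/(875656/61) = 61/875656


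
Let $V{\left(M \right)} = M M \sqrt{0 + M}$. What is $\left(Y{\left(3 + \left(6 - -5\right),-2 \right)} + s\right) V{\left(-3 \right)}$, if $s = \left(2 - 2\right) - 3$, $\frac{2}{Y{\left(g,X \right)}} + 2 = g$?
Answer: $- \frac{51 i \sqrt{3}}{2} \approx - 44.167 i$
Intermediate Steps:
$Y{\left(g,X \right)} = \frac{2}{-2 + g}$
$s = -3$ ($s = 0 - 3 = -3$)
$V{\left(M \right)} = M^{\frac{5}{2}}$ ($V{\left(M \right)} = M^{2} \sqrt{M} = M^{\frac{5}{2}}$)
$\left(Y{\left(3 + \left(6 - -5\right),-2 \right)} + s\right) V{\left(-3 \right)} = \left(\frac{2}{-2 + \left(3 + \left(6 - -5\right)\right)} - 3\right) \left(-3\right)^{\frac{5}{2}} = \left(\frac{2}{-2 + \left(3 + \left(6 + 5\right)\right)} - 3\right) 9 i \sqrt{3} = \left(\frac{2}{-2 + \left(3 + 11\right)} - 3\right) 9 i \sqrt{3} = \left(\frac{2}{-2 + 14} - 3\right) 9 i \sqrt{3} = \left(\frac{2}{12} - 3\right) 9 i \sqrt{3} = \left(2 \cdot \frac{1}{12} - 3\right) 9 i \sqrt{3} = \left(\frac{1}{6} - 3\right) 9 i \sqrt{3} = - \frac{17 \cdot 9 i \sqrt{3}}{6} = - \frac{51 i \sqrt{3}}{2}$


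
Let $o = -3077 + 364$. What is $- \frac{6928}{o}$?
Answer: $\frac{6928}{2713} \approx 2.5536$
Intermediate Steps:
$o = -2713$
$- \frac{6928}{o} = - \frac{6928}{-2713} = \left(-6928\right) \left(- \frac{1}{2713}\right) = \frac{6928}{2713}$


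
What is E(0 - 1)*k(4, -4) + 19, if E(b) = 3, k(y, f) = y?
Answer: 31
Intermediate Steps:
E(0 - 1)*k(4, -4) + 19 = 3*4 + 19 = 12 + 19 = 31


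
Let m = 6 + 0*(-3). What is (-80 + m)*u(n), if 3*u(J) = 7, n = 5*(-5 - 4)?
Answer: -518/3 ≈ -172.67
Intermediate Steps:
n = -45 (n = 5*(-9) = -45)
m = 6 (m = 6 + 0 = 6)
u(J) = 7/3 (u(J) = (⅓)*7 = 7/3)
(-80 + m)*u(n) = (-80 + 6)*(7/3) = -74*7/3 = -518/3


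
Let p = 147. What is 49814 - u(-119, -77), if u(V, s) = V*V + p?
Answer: 35506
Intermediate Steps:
u(V, s) = 147 + V² (u(V, s) = V*V + 147 = V² + 147 = 147 + V²)
49814 - u(-119, -77) = 49814 - (147 + (-119)²) = 49814 - (147 + 14161) = 49814 - 1*14308 = 49814 - 14308 = 35506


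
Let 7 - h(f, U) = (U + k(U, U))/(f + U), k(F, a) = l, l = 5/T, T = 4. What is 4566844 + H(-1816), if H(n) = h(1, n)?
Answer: 33155331001/7260 ≈ 4.5668e+6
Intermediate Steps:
l = 5/4 ≈ 1.2500
k(F, a) = 5/4
h(f, U) = 7 - (5/4 + U)/(U + f) (h(f, U) = 7 - (U + 5/4)/(f + U) = 7 - (5/4 + U)/(U + f))
H(n) = (23/4 + 6*n)/(1 + n) (H(n) = (-5/4 + 6*n + 7*1)/(n + 1) = (-5/4 + 6*n + 7)/(1 + n) = (23/4 + 6*n)/(1 + n))
4566844 + H(-1816) = 4566844 + (23 + 24*(-1816))/(4*(1 - 1816)) = 4566844 + (¼)*(23 - 43584)/(-1815) = 4566844 + (¼)*(-1/1815)*(-43561) = 4566844 + 43561/7260 = 33155331001/7260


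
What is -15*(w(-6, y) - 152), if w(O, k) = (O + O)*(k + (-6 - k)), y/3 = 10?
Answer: 1200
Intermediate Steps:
y = 30 (y = 3*10 = 30)
w(O, k) = -12*O (w(O, k) = (2*O)*(-6) = -12*O)
-15*(w(-6, y) - 152) = -15*(-12*(-6) - 152) = -15*(72 - 152) = -15*(-80) = 1200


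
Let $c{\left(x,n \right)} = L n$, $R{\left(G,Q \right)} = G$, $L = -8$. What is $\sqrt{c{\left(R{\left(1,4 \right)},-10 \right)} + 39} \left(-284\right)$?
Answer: $- 284 \sqrt{119} \approx -3098.1$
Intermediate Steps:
$c{\left(x,n \right)} = - 8 n$
$\sqrt{c{\left(R{\left(1,4 \right)},-10 \right)} + 39} \left(-284\right) = \sqrt{\left(-8\right) \left(-10\right) + 39} \left(-284\right) = \sqrt{80 + 39} \left(-284\right) = \sqrt{119} \left(-284\right) = - 284 \sqrt{119}$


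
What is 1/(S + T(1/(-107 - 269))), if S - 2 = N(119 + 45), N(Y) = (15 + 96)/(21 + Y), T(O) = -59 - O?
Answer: -1880/106027 ≈ -0.017731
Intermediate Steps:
N(Y) = 111/(21 + Y)
S = 13/5 (S = 2 + 111/(21 + (119 + 45)) = 2 + 111/(21 + 164) = 2 + 111/185 = 2 + 111*(1/185) = 2 + 3/5 = 13/5 ≈ 2.6000)
1/(S + T(1/(-107 - 269))) = 1/(13/5 + (-59 - 1/(-107 - 269))) = 1/(13/5 + (-59 - 1/(-376))) = 1/(13/5 + (-59 - 1*(-1/376))) = 1/(13/5 + (-59 + 1/376)) = 1/(13/5 - 22183/376) = 1/(-106027/1880) = -1880/106027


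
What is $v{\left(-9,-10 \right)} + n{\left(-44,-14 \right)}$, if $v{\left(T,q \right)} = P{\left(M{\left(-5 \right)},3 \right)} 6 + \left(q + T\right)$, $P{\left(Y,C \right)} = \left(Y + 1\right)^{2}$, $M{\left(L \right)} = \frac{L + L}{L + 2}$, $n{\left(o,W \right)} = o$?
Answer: $\frac{149}{3} \approx 49.667$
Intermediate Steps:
$M{\left(L \right)} = \frac{2 L}{2 + L}$
$P{\left(Y,C \right)} = \left(1 + Y\right)^{2}$
$v{\left(T,q \right)} = \frac{338}{3} + T + q$ ($v{\left(T,q \right)} = \left(1 + 2 \left(-5\right) \frac{1}{2 - 5}\right)^{2} \cdot 6 + \left(q + T\right) = \left(1 + 2 \left(-5\right) \frac{1}{-3}\right)^{2} \cdot 6 + \left(T + q\right) = \left(1 + 2 \left(-5\right) \left(- \frac{1}{3}\right)\right)^{2} \cdot 6 + \left(T + q\right) = \left(1 + \frac{10}{3}\right)^{2} \cdot 6 + \left(T + q\right) = \left(\frac{13}{3}\right)^{2} \cdot 6 + \left(T + q\right) = \frac{169}{9} \cdot 6 + \left(T + q\right) = \frac{338}{3} + \left(T + q\right) = \frac{338}{3} + T + q$)
$v{\left(-9,-10 \right)} + n{\left(-44,-14 \right)} = \left(\frac{338}{3} - 9 - 10\right) - 44 = \frac{281}{3} - 44 = \frac{149}{3}$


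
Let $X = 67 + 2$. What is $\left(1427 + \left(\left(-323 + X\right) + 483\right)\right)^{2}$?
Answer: $2742336$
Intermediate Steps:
$X = 69$
$\left(1427 + \left(\left(-323 + X\right) + 483\right)\right)^{2} = \left(1427 + \left(\left(-323 + 69\right) + 483\right)\right)^{2} = \left(1427 + \left(-254 + 483\right)\right)^{2} = \left(1427 + 229\right)^{2} = 1656^{2} = 2742336$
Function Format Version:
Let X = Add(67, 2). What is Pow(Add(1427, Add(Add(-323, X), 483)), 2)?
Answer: 2742336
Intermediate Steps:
X = 69
Pow(Add(1427, Add(Add(-323, X), 483)), 2) = Pow(Add(1427, Add(Add(-323, 69), 483)), 2) = Pow(Add(1427, Add(-254, 483)), 2) = Pow(Add(1427, 229), 2) = Pow(1656, 2) = 2742336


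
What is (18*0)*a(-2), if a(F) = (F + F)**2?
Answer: 0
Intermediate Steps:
a(F) = 4*F**2 (a(F) = (2*F)**2 = 4*F**2)
(18*0)*a(-2) = (18*0)*(4*(-2)**2) = 0*(4*4) = 0*16 = 0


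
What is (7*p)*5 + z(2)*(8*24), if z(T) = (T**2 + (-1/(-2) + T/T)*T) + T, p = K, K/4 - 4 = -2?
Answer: 2008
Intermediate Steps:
K = 8 (K = 16 + 4*(-2) = 16 - 8 = 8)
p = 8
z(T) = T**2 + 5*T/2 (z(T) = (T**2 + (-1*(-1/2) + 1)*T) + T = (T**2 + (1/2 + 1)*T) + T = (T**2 + 3*T/2) + T = T**2 + 5*T/2)
(7*p)*5 + z(2)*(8*24) = (7*8)*5 + ((1/2)*2*(5 + 2*2))*(8*24) = 56*5 + ((1/2)*2*(5 + 4))*192 = 280 + ((1/2)*2*9)*192 = 280 + 9*192 = 280 + 1728 = 2008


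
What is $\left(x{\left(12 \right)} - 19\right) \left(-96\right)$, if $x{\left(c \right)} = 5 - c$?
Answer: $2496$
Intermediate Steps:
$\left(x{\left(12 \right)} - 19\right) \left(-96\right) = \left(\left(5 - 12\right) - 19\right) \left(-96\right) = \left(-7 - 19\right) \left(-96\right) = \left(-26\right) \left(-96\right) = 2496$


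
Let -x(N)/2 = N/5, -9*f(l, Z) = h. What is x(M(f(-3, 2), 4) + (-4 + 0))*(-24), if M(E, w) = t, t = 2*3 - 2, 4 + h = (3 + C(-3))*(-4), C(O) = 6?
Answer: 0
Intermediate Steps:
h = -40 (h = -4 + (3 + 6)*(-4) = -4 + 9*(-4) = -4 - 36 = -40)
f(l, Z) = 40/9 (f(l, Z) = -⅑*(-40) = 40/9)
t = 4 (t = 6 - 2 = 4)
M(E, w) = 4
x(N) = -2*N/5
x(M(f(-3, 2), 4) + (-4 + 0))*(-24) = -2*(4 + (-4 + 0))/5*(-24) = -2*(4 - 4)/5*(-24) = -⅖*0*(-24) = 0*(-24) = 0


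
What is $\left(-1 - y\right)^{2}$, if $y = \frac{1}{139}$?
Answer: $\frac{19600}{19321} \approx 1.0144$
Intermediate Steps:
$y = \frac{1}{139} \approx 0.0071942$
$\left(-1 - y\right)^{2} = \left(-1 - \frac{1}{139}\right)^{2} = \left(- \frac{140}{139}\right)^{2} = \frac{19600}{19321}$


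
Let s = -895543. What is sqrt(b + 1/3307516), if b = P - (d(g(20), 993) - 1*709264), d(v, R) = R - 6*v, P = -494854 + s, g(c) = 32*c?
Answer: 5*I*sqrt(74202196405480737)/1653758 ≈ 823.58*I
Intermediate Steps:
P = -1390397 (P = -494854 - 895543 = -1390397)
b = -678286 (b = -1390397 - ((993 - 192*20) - 1*709264) = -1390397 - ((993 - 6*640) - 709264) = -1390397 - ((993 - 3840) - 709264) = -1390397 - (-2847 - 709264) = -1390397 - 1*(-712111) = -1390397 + 712111 = -678286)
sqrt(b + 1/3307516) = sqrt(-678286 + 1/3307516) = sqrt(-2243441797575/3307516) = 5*I*sqrt(74202196405480737)/1653758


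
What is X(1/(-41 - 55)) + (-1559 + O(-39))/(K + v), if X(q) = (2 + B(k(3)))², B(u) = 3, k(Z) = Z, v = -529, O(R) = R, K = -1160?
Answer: 43823/1689 ≈ 25.946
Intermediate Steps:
X(q) = 25 (X(q) = (2 + 3)² = 5² = 25)
X(1/(-41 - 55)) + (-1559 + O(-39))/(K + v) = 25 + (-1559 - 39)/(-1160 - 529) = 25 - 1598/(-1689) = 25 - 1598*(-1/1689) = 25 + 1598/1689 = 43823/1689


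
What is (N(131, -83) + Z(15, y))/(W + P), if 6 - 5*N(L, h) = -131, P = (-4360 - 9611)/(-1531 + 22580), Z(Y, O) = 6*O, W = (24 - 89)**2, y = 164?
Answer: 106444793/444590270 ≈ 0.23942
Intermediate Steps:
W = 4225 (W = (-65)**2 = 4225)
P = -13971/21049 ≈ -0.66374
N(L, h) = 137/5 (N(L, h) = 6/5 - 1/5*(-131) = 6/5 + 131/5 = 137/5)
(N(131, -83) + Z(15, y))/(W + P) = (137/5 + 6*164)/(4225 - 13971/21049) = (137/5 + 984)/(88918054/21049) = (5057/5)*(21049/88918054) = 106444793/444590270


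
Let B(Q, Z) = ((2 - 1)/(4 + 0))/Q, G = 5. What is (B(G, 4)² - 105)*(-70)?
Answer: 293993/40 ≈ 7349.8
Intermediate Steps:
B(Q, Z) = 1/(4*Q) (B(Q, Z) = (1/4)/Q = (1*(¼))/Q = 1/(4*Q))
(B(G, 4)² - 105)*(-70) = (((¼)/5)² - 105)*(-70) = (((¼)*(⅕))² - 105)*(-70) = ((1/20)² - 105)*(-70) = (1/400 - 105)*(-70) = -41999/400*(-70) = 293993/40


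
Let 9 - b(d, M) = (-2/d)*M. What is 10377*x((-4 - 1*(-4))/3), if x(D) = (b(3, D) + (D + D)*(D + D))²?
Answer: 840537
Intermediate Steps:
b(d, M) = 9 + 2*M/d (b(d, M) = 9 - (-2/d)*M = 9 - (-2)*M/d = 9 + 2*M/d)
x(D) = (9 + 4*D² + 2*D/3)² (x(D) = ((9 + 2*D/3) + (D + D)*(D + D))² = ((9 + 2*D*(⅓)) + (2*D)*(2*D))² = ((9 + 2*D/3) + 4*D²)² = (9 + 4*D² + 2*D/3)²)
10377*x((-4 - 1*(-4))/3) = 10377*((27 + 2*((-4 - 1*(-4))/3) + 12*((-4 - 1*(-4))/3)²)²/9) = 10377*((27 + 2*((-4 + 4)*(⅓)) + 12*((-4 + 4)*(⅓))²)²/9) = 10377*((27 + 2*(0*(⅓)) + 12*(0*(⅓))²)²/9) = 10377*((27 + 2*0 + 12*0²)²/9) = 10377*((27 + 0 + 12*0)²/9) = 10377*((27 + 0 + 0)²/9) = 10377*((⅑)*27²) = 10377*((⅑)*729) = 10377*81 = 840537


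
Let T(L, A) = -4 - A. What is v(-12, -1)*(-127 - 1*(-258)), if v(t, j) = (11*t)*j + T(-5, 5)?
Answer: 16113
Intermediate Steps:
v(t, j) = -9 + 11*j*t (v(t, j) = (11*t)*j + (-4 - 1*5) = 11*j*t + (-4 - 5) = 11*j*t - 9 = -9 + 11*j*t)
v(-12, -1)*(-127 - 1*(-258)) = (-9 + 11*(-1)*(-12))*(-127 - 1*(-258)) = (-9 + 132)*(-127 + 258) = 123*131 = 16113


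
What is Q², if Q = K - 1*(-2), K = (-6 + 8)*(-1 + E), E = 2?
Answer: 16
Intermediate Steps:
K = 2 (K = (-6 + 8)*(-1 + 2) = 2*1 = 2)
Q = 4 (Q = 2 - 1*(-2) = 2 + 2 = 4)
Q² = 4² = 16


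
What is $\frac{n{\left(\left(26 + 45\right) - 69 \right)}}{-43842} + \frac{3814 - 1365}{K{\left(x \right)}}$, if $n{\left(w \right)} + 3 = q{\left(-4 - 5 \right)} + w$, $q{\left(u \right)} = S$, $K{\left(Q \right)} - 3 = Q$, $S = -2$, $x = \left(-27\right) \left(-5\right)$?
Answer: $\frac{8947456}{504183} \approx 17.746$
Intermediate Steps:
$x = 135$
$K{\left(Q \right)} = 3 + Q$
$q{\left(u \right)} = -2$
$n{\left(w \right)} = -5 + w$ ($n{\left(w \right)} = -3 + \left(-2 + w\right) = -5 + w$)
$\frac{n{\left(\left(26 + 45\right) - 69 \right)}}{-43842} + \frac{3814 - 1365}{K{\left(x \right)}} = \frac{-5 + \left(\left(26 + 45\right) - 69\right)}{-43842} + \frac{3814 - 1365}{3 + 135} = \left(-5 + \left(71 - 69\right)\right) \left(- \frac{1}{43842}\right) + \frac{2449}{138} = \left(-5 + 2\right) \left(- \frac{1}{43842}\right) + 2449 \cdot \frac{1}{138} = \left(-3\right) \left(- \frac{1}{43842}\right) + \frac{2449}{138} = \frac{1}{14614} + \frac{2449}{138} = \frac{8947456}{504183}$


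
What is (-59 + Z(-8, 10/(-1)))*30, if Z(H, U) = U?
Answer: -2070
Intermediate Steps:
(-59 + Z(-8, 10/(-1)))*30 = (-59 + 10/(-1))*30 = (-59 + 10*(-1))*30 = (-59 - 10)*30 = -69*30 = -2070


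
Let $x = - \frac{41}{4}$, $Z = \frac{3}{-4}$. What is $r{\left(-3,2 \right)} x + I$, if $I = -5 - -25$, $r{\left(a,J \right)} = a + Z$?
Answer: $\frac{935}{16} \approx 58.438$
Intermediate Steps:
$Z = - \frac{3}{4}$ ($Z = 3 \left(- \frac{1}{4}\right) = - \frac{3}{4} \approx -0.75$)
$x = - \frac{41}{4}$ ($x = \left(-41\right) \frac{1}{4} = - \frac{41}{4} \approx -10.25$)
$r{\left(a,J \right)} = - \frac{3}{4} + a$ ($r{\left(a,J \right)} = a - \frac{3}{4} = - \frac{3}{4} + a$)
$I = 20$ ($I = -5 + 25 = 20$)
$r{\left(-3,2 \right)} x + I = \left(- \frac{3}{4} - 3\right) \left(- \frac{41}{4}\right) + 20 = \left(- \frac{15}{4}\right) \left(- \frac{41}{4}\right) + 20 = \frac{615}{16} + 20 = \frac{935}{16}$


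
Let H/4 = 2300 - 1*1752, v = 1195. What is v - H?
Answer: -997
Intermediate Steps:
H = 2192 (H = 4*(2300 - 1*1752) = 4*(2300 - 1752) = 4*548 = 2192)
v - H = 1195 - 1*2192 = 1195 - 2192 = -997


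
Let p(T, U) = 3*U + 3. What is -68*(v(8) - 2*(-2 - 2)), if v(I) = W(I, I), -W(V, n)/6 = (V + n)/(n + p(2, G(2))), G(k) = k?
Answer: -160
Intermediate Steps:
p(T, U) = 3 + 3*U
W(V, n) = -6*(V + n)/(9 + n) (W(V, n) = -6*(V + n)/(n + (3 + 3*2)) = -6*(V + n)/(n + (3 + 6)) = -6*(V + n)/(n + 9) = -6*(V + n)/(9 + n))
v(I) = -12*I/(9 + I) (v(I) = 6*(-I - I)/(9 + I) = 6*(-2*I)/(9 + I) = -12*I/(9 + I))
-68*(v(8) - 2*(-2 - 2)) = -68*(-12*8/(9 + 8) - 2*(-2 - 2)) = -68*(-12*8/17 - 2*(-4)) = -68*(-12*8*1/17 - 1*(-8)) = -68*(-96/17 + 8) = -68*40/17 = -160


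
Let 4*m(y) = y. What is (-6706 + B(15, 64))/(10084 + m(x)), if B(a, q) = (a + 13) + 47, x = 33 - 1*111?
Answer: -13262/20129 ≈ -0.65885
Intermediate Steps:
x = -78 (x = 33 - 111 = -78)
m(y) = y/4
B(a, q) = 60 + a (B(a, q) = (13 + a) + 47 = 60 + a)
(-6706 + B(15, 64))/(10084 + m(x)) = (-6706 + (60 + 15))/(10084 + (¼)*(-78)) = (-6706 + 75)/(10084 - 39/2) = -6631/20129/2 = -6631*2/20129 = -13262/20129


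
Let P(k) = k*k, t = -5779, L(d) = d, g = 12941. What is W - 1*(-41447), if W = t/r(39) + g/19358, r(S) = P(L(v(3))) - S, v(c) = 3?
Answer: 6045547223/145185 ≈ 41640.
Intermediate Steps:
P(k) = k**2
r(S) = 9 - S (r(S) = 3**2 - S = 9 - S)
W = 28064528/145185 (W = -5779/(9 - 1*39) + 12941/19358 = -5779/(9 - 39) + 12941*(1/19358) = -5779/(-30) + 12941/19358 = -5779*(-1/30) + 12941/19358 = 5779/30 + 12941/19358 = 28064528/145185 ≈ 193.30)
W - 1*(-41447) = 28064528/145185 - 1*(-41447) = 28064528/145185 + 41447 = 6045547223/145185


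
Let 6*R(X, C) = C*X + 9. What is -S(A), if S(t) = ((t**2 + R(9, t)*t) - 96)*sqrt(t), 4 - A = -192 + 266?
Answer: -12049*I*sqrt(70) ≈ -1.0081e+5*I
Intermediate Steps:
R(X, C) = 3/2 + C*X/6 (R(X, C) = (C*X + 9)/6 = (9 + C*X)/6 = 3/2 + C*X/6)
A = -70 (A = 4 - (-192 + 266) = 4 - 1*74 = 4 - 74 = -70)
S(t) = sqrt(t)*(-96 + t**2 + t*(3/2 + 3*t/2)) (S(t) = ((t**2 + (3/2 + (1/6)*t*9)*t) - 96)*sqrt(t) = ((t**2 + (3/2 + 3*t/2)*t) - 96)*sqrt(t) = ((t**2 + t*(3/2 + 3*t/2)) - 96)*sqrt(t) = (-96 + t**2 + t*(3/2 + 3*t/2))*sqrt(t) = sqrt(t)*(-96 + t**2 + t*(3/2 + 3*t/2)))
-S(A) = -sqrt(-70)*(-192 + 3*(-70) + 5*(-70)**2)/2 = -I*sqrt(70)*(-192 - 210 + 5*4900)/2 = -I*sqrt(70)*(-192 - 210 + 24500)/2 = -I*sqrt(70)*24098/2 = -12049*I*sqrt(70)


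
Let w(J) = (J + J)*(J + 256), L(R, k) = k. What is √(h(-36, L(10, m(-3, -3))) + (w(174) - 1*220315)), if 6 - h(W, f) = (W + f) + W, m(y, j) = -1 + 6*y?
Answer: 3*I*√7842 ≈ 265.67*I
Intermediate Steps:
h(W, f) = 6 - f - 2*W (h(W, f) = 6 - ((W + f) + W) = 6 - (f + 2*W) = 6 + (-f - 2*W) = 6 - f - 2*W)
w(J) = 2*J*(256 + J) (w(J) = (2*J)*(256 + J) = 2*J*(256 + J))
√(h(-36, L(10, m(-3, -3))) + (w(174) - 1*220315)) = √((6 - (-1 + 6*(-3)) - 2*(-36)) + (2*174*(256 + 174) - 1*220315)) = √((6 - (-1 - 18) + 72) + (2*174*430 - 220315)) = √((6 - 1*(-19) + 72) + (149640 - 220315)) = √((6 + 19 + 72) - 70675) = √(97 - 70675) = √(-70578) = 3*I*√7842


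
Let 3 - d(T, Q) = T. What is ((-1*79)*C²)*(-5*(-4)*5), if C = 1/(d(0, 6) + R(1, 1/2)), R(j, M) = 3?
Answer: -1975/9 ≈ -219.44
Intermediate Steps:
d(T, Q) = 3 - T
C = ⅙ (C = 1/((3 - 1*0) + 3) = 1/((3 + 0) + 3) = 1/(3 + 3) = 1/6 = ⅙ ≈ 0.16667)
((-1*79)*C²)*(-5*(-4)*5) = ((-1*79)*(⅙)²)*(-5*(-4)*5) = (-79*1/36)*(20*5) = -79/36*100 = -1975/9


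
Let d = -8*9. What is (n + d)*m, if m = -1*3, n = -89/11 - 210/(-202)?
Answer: 263478/1111 ≈ 237.15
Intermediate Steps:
d = -72
n = -7834/1111 (n = -89*1/11 - 210*(-1/202) = -89/11 + 105/101 = -7834/1111 ≈ -7.0513)
m = -3
(n + d)*m = (-7834/1111 - 72)*(-3) = -87826/1111*(-3) = 263478/1111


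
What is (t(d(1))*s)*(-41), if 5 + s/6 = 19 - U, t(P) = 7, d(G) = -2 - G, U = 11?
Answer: -5166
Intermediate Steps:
s = 18 (s = -30 + 6*(19 - 1*11) = -30 + 6*(19 - 11) = -30 + 6*8 = -30 + 48 = 18)
(t(d(1))*s)*(-41) = (7*18)*(-41) = 126*(-41) = -5166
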